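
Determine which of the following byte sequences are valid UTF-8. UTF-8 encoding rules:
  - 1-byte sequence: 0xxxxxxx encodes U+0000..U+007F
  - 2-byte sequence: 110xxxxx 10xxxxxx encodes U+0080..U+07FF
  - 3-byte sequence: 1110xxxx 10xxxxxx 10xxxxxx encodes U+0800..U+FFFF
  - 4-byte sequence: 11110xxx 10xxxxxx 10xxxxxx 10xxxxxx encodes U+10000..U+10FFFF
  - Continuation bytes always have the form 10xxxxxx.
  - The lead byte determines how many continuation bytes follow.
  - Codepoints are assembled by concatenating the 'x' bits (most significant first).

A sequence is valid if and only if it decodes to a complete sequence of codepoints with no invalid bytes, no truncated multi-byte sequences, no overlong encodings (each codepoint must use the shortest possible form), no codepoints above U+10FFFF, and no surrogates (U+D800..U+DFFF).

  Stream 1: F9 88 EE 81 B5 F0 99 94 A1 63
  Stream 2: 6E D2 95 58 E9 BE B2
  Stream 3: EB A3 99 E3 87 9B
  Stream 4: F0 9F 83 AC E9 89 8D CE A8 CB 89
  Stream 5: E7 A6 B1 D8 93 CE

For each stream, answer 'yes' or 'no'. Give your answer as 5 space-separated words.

Stream 1: error at byte offset 0. INVALID
Stream 2: decodes cleanly. VALID
Stream 3: decodes cleanly. VALID
Stream 4: decodes cleanly. VALID
Stream 5: error at byte offset 6. INVALID

Answer: no yes yes yes no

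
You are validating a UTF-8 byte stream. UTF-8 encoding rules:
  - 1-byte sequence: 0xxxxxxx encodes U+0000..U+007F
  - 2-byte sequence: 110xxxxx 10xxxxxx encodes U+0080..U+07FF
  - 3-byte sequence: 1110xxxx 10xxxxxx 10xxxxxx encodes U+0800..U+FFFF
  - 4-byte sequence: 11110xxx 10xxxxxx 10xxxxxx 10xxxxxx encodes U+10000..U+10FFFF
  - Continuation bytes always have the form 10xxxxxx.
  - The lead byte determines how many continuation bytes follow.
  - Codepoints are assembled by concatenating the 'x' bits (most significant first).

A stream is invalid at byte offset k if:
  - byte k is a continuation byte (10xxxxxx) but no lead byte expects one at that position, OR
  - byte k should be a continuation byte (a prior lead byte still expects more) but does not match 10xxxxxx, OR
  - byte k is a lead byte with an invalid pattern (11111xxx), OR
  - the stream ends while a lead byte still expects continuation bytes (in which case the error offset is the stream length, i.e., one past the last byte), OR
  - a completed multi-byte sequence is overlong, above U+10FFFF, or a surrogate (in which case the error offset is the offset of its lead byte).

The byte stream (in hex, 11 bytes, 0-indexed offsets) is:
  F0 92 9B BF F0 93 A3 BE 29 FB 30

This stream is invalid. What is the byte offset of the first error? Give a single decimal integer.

Byte[0]=F0: 4-byte lead, need 3 cont bytes. acc=0x0
Byte[1]=92: continuation. acc=(acc<<6)|0x12=0x12
Byte[2]=9B: continuation. acc=(acc<<6)|0x1B=0x49B
Byte[3]=BF: continuation. acc=(acc<<6)|0x3F=0x126FF
Completed: cp=U+126FF (starts at byte 0)
Byte[4]=F0: 4-byte lead, need 3 cont bytes. acc=0x0
Byte[5]=93: continuation. acc=(acc<<6)|0x13=0x13
Byte[6]=A3: continuation. acc=(acc<<6)|0x23=0x4E3
Byte[7]=BE: continuation. acc=(acc<<6)|0x3E=0x138FE
Completed: cp=U+138FE (starts at byte 4)
Byte[8]=29: 1-byte ASCII. cp=U+0029
Byte[9]=FB: INVALID lead byte (not 0xxx/110x/1110/11110)

Answer: 9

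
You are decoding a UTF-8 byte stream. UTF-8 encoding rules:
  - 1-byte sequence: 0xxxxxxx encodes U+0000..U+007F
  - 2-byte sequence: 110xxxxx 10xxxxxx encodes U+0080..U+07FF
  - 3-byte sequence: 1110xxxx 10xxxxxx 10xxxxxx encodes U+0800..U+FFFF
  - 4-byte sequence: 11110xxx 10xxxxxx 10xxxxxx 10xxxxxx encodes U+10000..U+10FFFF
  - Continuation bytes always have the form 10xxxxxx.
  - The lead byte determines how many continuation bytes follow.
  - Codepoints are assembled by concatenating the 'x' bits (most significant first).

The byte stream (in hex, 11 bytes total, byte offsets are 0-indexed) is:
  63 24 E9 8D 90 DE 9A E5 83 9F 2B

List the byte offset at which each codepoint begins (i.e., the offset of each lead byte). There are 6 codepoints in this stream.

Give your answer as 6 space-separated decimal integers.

Answer: 0 1 2 5 7 10

Derivation:
Byte[0]=63: 1-byte ASCII. cp=U+0063
Byte[1]=24: 1-byte ASCII. cp=U+0024
Byte[2]=E9: 3-byte lead, need 2 cont bytes. acc=0x9
Byte[3]=8D: continuation. acc=(acc<<6)|0x0D=0x24D
Byte[4]=90: continuation. acc=(acc<<6)|0x10=0x9350
Completed: cp=U+9350 (starts at byte 2)
Byte[5]=DE: 2-byte lead, need 1 cont bytes. acc=0x1E
Byte[6]=9A: continuation. acc=(acc<<6)|0x1A=0x79A
Completed: cp=U+079A (starts at byte 5)
Byte[7]=E5: 3-byte lead, need 2 cont bytes. acc=0x5
Byte[8]=83: continuation. acc=(acc<<6)|0x03=0x143
Byte[9]=9F: continuation. acc=(acc<<6)|0x1F=0x50DF
Completed: cp=U+50DF (starts at byte 7)
Byte[10]=2B: 1-byte ASCII. cp=U+002B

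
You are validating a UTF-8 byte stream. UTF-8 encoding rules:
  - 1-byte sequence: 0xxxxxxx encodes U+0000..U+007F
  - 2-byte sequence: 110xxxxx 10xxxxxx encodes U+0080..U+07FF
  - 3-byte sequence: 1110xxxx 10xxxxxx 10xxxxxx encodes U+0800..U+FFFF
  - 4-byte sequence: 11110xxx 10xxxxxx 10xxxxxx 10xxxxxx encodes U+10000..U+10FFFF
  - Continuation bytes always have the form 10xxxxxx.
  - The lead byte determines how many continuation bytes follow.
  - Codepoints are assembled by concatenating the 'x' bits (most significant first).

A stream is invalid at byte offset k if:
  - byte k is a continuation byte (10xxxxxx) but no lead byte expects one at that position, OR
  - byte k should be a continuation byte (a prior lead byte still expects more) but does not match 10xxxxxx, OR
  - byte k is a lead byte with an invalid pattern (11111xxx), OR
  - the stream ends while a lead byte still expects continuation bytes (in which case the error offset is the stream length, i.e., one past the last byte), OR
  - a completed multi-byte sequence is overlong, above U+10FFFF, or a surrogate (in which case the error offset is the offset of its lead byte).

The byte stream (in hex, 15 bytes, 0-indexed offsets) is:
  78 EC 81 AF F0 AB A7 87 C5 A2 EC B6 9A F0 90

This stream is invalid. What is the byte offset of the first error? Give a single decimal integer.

Answer: 15

Derivation:
Byte[0]=78: 1-byte ASCII. cp=U+0078
Byte[1]=EC: 3-byte lead, need 2 cont bytes. acc=0xC
Byte[2]=81: continuation. acc=(acc<<6)|0x01=0x301
Byte[3]=AF: continuation. acc=(acc<<6)|0x2F=0xC06F
Completed: cp=U+C06F (starts at byte 1)
Byte[4]=F0: 4-byte lead, need 3 cont bytes. acc=0x0
Byte[5]=AB: continuation. acc=(acc<<6)|0x2B=0x2B
Byte[6]=A7: continuation. acc=(acc<<6)|0x27=0xAE7
Byte[7]=87: continuation. acc=(acc<<6)|0x07=0x2B9C7
Completed: cp=U+2B9C7 (starts at byte 4)
Byte[8]=C5: 2-byte lead, need 1 cont bytes. acc=0x5
Byte[9]=A2: continuation. acc=(acc<<6)|0x22=0x162
Completed: cp=U+0162 (starts at byte 8)
Byte[10]=EC: 3-byte lead, need 2 cont bytes. acc=0xC
Byte[11]=B6: continuation. acc=(acc<<6)|0x36=0x336
Byte[12]=9A: continuation. acc=(acc<<6)|0x1A=0xCD9A
Completed: cp=U+CD9A (starts at byte 10)
Byte[13]=F0: 4-byte lead, need 3 cont bytes. acc=0x0
Byte[14]=90: continuation. acc=(acc<<6)|0x10=0x10
Byte[15]: stream ended, expected continuation. INVALID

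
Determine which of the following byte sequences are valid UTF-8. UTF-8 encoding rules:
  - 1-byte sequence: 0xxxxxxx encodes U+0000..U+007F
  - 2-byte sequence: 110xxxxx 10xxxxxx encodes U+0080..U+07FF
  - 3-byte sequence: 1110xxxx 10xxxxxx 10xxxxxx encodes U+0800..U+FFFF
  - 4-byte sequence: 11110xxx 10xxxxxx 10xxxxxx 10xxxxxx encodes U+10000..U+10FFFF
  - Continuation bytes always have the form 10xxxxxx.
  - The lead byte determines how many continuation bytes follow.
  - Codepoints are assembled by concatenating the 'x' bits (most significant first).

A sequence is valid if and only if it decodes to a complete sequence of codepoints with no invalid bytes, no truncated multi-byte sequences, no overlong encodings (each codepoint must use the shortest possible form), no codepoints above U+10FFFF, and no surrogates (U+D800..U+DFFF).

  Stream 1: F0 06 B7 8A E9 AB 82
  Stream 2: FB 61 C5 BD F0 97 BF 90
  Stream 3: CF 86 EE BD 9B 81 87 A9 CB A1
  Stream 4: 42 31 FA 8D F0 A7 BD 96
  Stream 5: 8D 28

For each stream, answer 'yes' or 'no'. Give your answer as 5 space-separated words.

Answer: no no no no no

Derivation:
Stream 1: error at byte offset 1. INVALID
Stream 2: error at byte offset 0. INVALID
Stream 3: error at byte offset 5. INVALID
Stream 4: error at byte offset 2. INVALID
Stream 5: error at byte offset 0. INVALID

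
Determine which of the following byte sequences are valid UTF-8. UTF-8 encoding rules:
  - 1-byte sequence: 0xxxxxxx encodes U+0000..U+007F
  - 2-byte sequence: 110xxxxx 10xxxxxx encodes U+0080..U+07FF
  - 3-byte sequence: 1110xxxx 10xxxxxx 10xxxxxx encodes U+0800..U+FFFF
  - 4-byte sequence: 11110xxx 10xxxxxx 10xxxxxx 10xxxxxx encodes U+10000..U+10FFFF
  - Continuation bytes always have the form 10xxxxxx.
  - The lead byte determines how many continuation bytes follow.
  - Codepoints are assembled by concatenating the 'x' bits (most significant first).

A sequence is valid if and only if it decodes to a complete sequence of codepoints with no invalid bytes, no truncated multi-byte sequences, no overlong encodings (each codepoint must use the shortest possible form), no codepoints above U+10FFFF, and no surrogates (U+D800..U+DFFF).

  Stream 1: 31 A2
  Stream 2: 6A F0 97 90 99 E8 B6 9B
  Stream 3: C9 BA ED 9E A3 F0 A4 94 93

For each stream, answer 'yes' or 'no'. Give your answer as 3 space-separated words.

Stream 1: error at byte offset 1. INVALID
Stream 2: decodes cleanly. VALID
Stream 3: decodes cleanly. VALID

Answer: no yes yes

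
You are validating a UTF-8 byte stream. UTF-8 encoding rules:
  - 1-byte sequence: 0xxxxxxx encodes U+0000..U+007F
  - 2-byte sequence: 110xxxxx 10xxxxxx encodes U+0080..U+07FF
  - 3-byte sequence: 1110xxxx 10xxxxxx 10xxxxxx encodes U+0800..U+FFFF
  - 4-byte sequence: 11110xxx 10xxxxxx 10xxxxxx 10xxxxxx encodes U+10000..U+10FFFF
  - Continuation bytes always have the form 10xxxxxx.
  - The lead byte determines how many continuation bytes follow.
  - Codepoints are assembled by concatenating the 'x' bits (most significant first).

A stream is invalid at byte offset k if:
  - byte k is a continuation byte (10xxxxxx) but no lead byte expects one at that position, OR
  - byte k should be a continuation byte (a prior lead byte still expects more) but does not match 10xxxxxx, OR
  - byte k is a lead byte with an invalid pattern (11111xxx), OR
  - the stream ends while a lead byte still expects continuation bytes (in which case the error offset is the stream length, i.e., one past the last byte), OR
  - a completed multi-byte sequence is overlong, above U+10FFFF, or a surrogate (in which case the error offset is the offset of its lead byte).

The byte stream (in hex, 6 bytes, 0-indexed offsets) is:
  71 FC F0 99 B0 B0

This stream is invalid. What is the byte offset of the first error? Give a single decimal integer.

Byte[0]=71: 1-byte ASCII. cp=U+0071
Byte[1]=FC: INVALID lead byte (not 0xxx/110x/1110/11110)

Answer: 1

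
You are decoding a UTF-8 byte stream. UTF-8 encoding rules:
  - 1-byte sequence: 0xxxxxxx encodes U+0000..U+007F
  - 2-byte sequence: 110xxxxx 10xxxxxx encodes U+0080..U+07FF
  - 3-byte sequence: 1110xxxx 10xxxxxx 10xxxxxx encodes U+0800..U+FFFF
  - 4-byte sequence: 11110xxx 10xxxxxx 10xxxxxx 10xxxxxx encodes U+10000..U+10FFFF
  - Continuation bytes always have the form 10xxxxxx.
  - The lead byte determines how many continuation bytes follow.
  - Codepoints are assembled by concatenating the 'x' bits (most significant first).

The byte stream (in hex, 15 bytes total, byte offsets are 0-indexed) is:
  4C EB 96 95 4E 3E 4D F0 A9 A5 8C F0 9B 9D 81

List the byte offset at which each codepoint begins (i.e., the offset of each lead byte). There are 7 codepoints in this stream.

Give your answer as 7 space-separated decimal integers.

Answer: 0 1 4 5 6 7 11

Derivation:
Byte[0]=4C: 1-byte ASCII. cp=U+004C
Byte[1]=EB: 3-byte lead, need 2 cont bytes. acc=0xB
Byte[2]=96: continuation. acc=(acc<<6)|0x16=0x2D6
Byte[3]=95: continuation. acc=(acc<<6)|0x15=0xB595
Completed: cp=U+B595 (starts at byte 1)
Byte[4]=4E: 1-byte ASCII. cp=U+004E
Byte[5]=3E: 1-byte ASCII. cp=U+003E
Byte[6]=4D: 1-byte ASCII. cp=U+004D
Byte[7]=F0: 4-byte lead, need 3 cont bytes. acc=0x0
Byte[8]=A9: continuation. acc=(acc<<6)|0x29=0x29
Byte[9]=A5: continuation. acc=(acc<<6)|0x25=0xA65
Byte[10]=8C: continuation. acc=(acc<<6)|0x0C=0x2994C
Completed: cp=U+2994C (starts at byte 7)
Byte[11]=F0: 4-byte lead, need 3 cont bytes. acc=0x0
Byte[12]=9B: continuation. acc=(acc<<6)|0x1B=0x1B
Byte[13]=9D: continuation. acc=(acc<<6)|0x1D=0x6DD
Byte[14]=81: continuation. acc=(acc<<6)|0x01=0x1B741
Completed: cp=U+1B741 (starts at byte 11)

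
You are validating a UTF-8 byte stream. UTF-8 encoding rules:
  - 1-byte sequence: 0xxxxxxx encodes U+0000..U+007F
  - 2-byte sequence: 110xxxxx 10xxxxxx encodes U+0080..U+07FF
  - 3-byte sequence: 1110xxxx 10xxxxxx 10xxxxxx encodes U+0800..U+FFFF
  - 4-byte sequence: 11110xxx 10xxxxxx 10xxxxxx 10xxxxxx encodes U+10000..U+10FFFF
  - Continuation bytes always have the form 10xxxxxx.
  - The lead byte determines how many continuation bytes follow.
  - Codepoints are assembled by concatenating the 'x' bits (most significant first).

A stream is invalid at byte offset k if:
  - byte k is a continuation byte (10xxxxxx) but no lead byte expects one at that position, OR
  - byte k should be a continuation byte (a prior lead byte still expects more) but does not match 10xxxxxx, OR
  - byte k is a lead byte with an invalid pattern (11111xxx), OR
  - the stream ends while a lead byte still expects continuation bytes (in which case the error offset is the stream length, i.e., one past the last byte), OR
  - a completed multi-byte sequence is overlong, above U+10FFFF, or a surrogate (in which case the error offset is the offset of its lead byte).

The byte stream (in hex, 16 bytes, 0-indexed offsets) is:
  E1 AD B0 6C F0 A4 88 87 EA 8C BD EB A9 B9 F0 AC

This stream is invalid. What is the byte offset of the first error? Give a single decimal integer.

Answer: 16

Derivation:
Byte[0]=E1: 3-byte lead, need 2 cont bytes. acc=0x1
Byte[1]=AD: continuation. acc=(acc<<6)|0x2D=0x6D
Byte[2]=B0: continuation. acc=(acc<<6)|0x30=0x1B70
Completed: cp=U+1B70 (starts at byte 0)
Byte[3]=6C: 1-byte ASCII. cp=U+006C
Byte[4]=F0: 4-byte lead, need 3 cont bytes. acc=0x0
Byte[5]=A4: continuation. acc=(acc<<6)|0x24=0x24
Byte[6]=88: continuation. acc=(acc<<6)|0x08=0x908
Byte[7]=87: continuation. acc=(acc<<6)|0x07=0x24207
Completed: cp=U+24207 (starts at byte 4)
Byte[8]=EA: 3-byte lead, need 2 cont bytes. acc=0xA
Byte[9]=8C: continuation. acc=(acc<<6)|0x0C=0x28C
Byte[10]=BD: continuation. acc=(acc<<6)|0x3D=0xA33D
Completed: cp=U+A33D (starts at byte 8)
Byte[11]=EB: 3-byte lead, need 2 cont bytes. acc=0xB
Byte[12]=A9: continuation. acc=(acc<<6)|0x29=0x2E9
Byte[13]=B9: continuation. acc=(acc<<6)|0x39=0xBA79
Completed: cp=U+BA79 (starts at byte 11)
Byte[14]=F0: 4-byte lead, need 3 cont bytes. acc=0x0
Byte[15]=AC: continuation. acc=(acc<<6)|0x2C=0x2C
Byte[16]: stream ended, expected continuation. INVALID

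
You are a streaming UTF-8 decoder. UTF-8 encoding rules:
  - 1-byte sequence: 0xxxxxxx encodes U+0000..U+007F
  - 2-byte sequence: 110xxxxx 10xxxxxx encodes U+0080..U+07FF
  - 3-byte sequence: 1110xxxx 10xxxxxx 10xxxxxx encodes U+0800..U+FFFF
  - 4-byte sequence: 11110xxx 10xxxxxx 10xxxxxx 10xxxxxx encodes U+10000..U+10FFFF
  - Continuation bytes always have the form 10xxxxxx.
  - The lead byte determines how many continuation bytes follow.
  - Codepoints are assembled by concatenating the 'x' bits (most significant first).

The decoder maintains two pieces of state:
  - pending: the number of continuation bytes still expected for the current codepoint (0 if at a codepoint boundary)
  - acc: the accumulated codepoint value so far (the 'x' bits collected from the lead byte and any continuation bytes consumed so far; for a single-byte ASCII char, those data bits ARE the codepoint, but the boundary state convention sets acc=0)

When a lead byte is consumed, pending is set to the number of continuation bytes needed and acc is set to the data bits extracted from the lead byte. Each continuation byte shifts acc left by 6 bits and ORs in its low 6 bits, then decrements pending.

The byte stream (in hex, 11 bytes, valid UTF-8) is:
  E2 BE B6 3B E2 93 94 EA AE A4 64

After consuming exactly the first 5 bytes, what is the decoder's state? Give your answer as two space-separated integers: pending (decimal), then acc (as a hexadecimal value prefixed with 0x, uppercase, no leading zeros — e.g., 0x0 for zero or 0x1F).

Answer: 2 0x2

Derivation:
Byte[0]=E2: 3-byte lead. pending=2, acc=0x2
Byte[1]=BE: continuation. acc=(acc<<6)|0x3E=0xBE, pending=1
Byte[2]=B6: continuation. acc=(acc<<6)|0x36=0x2FB6, pending=0
Byte[3]=3B: 1-byte. pending=0, acc=0x0
Byte[4]=E2: 3-byte lead. pending=2, acc=0x2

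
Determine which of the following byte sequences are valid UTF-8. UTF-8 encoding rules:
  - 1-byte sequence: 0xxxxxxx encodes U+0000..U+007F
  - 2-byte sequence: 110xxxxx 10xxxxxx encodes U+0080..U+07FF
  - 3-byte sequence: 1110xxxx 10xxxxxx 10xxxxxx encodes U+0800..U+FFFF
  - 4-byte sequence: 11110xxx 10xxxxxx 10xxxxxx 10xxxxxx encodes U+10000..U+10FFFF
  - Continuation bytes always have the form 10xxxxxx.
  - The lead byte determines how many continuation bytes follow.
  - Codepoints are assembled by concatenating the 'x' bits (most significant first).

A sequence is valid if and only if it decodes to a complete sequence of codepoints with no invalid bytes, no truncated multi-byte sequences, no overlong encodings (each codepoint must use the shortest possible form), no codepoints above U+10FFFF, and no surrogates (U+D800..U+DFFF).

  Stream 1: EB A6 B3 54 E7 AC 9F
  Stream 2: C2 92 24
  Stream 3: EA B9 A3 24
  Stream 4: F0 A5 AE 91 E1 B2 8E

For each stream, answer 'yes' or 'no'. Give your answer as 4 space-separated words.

Stream 1: decodes cleanly. VALID
Stream 2: decodes cleanly. VALID
Stream 3: decodes cleanly. VALID
Stream 4: decodes cleanly. VALID

Answer: yes yes yes yes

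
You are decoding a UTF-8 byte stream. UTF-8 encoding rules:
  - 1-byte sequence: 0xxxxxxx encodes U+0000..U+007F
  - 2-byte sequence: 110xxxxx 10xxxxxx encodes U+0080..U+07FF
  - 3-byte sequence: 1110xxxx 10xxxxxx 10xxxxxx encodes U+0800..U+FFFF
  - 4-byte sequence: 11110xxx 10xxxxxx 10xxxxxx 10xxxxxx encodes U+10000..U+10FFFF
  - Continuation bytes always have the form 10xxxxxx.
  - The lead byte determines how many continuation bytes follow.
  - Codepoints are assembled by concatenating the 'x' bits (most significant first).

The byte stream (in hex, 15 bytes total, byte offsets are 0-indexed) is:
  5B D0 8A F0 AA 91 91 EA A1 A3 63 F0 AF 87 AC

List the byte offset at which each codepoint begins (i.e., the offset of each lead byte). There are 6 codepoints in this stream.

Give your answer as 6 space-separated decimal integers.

Answer: 0 1 3 7 10 11

Derivation:
Byte[0]=5B: 1-byte ASCII. cp=U+005B
Byte[1]=D0: 2-byte lead, need 1 cont bytes. acc=0x10
Byte[2]=8A: continuation. acc=(acc<<6)|0x0A=0x40A
Completed: cp=U+040A (starts at byte 1)
Byte[3]=F0: 4-byte lead, need 3 cont bytes. acc=0x0
Byte[4]=AA: continuation. acc=(acc<<6)|0x2A=0x2A
Byte[5]=91: continuation. acc=(acc<<6)|0x11=0xA91
Byte[6]=91: continuation. acc=(acc<<6)|0x11=0x2A451
Completed: cp=U+2A451 (starts at byte 3)
Byte[7]=EA: 3-byte lead, need 2 cont bytes. acc=0xA
Byte[8]=A1: continuation. acc=(acc<<6)|0x21=0x2A1
Byte[9]=A3: continuation. acc=(acc<<6)|0x23=0xA863
Completed: cp=U+A863 (starts at byte 7)
Byte[10]=63: 1-byte ASCII. cp=U+0063
Byte[11]=F0: 4-byte lead, need 3 cont bytes. acc=0x0
Byte[12]=AF: continuation. acc=(acc<<6)|0x2F=0x2F
Byte[13]=87: continuation. acc=(acc<<6)|0x07=0xBC7
Byte[14]=AC: continuation. acc=(acc<<6)|0x2C=0x2F1EC
Completed: cp=U+2F1EC (starts at byte 11)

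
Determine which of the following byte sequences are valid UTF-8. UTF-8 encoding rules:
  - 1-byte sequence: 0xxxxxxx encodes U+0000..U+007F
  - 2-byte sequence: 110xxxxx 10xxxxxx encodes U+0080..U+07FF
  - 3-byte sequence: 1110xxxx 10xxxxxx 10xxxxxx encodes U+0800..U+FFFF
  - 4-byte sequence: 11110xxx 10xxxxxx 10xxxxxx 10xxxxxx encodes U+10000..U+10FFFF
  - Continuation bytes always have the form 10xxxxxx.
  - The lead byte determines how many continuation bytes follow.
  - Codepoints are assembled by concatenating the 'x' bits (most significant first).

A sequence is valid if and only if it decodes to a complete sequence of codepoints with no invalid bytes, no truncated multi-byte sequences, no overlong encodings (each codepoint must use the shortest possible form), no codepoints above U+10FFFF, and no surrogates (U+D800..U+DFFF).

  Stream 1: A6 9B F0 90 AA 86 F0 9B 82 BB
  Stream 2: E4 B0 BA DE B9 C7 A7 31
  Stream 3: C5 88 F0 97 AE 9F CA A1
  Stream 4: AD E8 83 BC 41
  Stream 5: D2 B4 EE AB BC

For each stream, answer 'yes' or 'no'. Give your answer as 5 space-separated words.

Stream 1: error at byte offset 0. INVALID
Stream 2: decodes cleanly. VALID
Stream 3: decodes cleanly. VALID
Stream 4: error at byte offset 0. INVALID
Stream 5: decodes cleanly. VALID

Answer: no yes yes no yes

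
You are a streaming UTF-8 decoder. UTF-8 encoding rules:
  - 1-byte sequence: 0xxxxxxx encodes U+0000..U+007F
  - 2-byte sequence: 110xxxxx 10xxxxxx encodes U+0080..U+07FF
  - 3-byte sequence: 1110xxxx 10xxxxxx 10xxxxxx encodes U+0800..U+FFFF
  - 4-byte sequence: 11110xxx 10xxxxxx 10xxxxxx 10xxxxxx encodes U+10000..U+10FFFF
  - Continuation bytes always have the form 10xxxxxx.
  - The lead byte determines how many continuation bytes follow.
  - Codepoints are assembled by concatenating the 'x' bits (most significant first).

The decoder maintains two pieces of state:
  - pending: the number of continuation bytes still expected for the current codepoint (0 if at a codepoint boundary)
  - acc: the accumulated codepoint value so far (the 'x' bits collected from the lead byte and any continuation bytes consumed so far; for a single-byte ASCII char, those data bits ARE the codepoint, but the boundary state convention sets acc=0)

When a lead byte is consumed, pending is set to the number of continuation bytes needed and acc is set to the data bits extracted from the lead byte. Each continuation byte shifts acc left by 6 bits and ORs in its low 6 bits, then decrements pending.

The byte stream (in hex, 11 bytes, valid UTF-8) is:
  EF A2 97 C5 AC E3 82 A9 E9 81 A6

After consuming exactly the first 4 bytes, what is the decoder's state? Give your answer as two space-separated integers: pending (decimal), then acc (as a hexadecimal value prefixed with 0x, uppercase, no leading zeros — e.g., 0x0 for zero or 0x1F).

Answer: 1 0x5

Derivation:
Byte[0]=EF: 3-byte lead. pending=2, acc=0xF
Byte[1]=A2: continuation. acc=(acc<<6)|0x22=0x3E2, pending=1
Byte[2]=97: continuation. acc=(acc<<6)|0x17=0xF897, pending=0
Byte[3]=C5: 2-byte lead. pending=1, acc=0x5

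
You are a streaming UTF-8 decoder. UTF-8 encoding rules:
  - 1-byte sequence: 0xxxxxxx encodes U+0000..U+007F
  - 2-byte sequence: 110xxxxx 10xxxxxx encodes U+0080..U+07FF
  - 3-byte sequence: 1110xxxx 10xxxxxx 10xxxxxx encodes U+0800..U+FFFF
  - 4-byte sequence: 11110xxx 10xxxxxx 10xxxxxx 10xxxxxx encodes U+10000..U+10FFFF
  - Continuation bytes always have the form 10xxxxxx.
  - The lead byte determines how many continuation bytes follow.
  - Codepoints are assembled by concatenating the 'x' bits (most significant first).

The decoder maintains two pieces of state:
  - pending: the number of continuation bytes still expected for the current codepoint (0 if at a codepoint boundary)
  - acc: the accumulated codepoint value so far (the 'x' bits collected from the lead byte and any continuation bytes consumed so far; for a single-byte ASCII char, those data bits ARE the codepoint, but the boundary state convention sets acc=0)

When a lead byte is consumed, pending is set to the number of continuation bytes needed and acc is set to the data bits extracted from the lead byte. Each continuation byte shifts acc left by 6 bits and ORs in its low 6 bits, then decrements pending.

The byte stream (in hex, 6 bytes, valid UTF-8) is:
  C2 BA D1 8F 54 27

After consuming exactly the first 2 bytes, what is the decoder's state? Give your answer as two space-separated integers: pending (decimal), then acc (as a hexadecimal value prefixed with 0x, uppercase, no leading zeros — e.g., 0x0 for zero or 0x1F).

Answer: 0 0xBA

Derivation:
Byte[0]=C2: 2-byte lead. pending=1, acc=0x2
Byte[1]=BA: continuation. acc=(acc<<6)|0x3A=0xBA, pending=0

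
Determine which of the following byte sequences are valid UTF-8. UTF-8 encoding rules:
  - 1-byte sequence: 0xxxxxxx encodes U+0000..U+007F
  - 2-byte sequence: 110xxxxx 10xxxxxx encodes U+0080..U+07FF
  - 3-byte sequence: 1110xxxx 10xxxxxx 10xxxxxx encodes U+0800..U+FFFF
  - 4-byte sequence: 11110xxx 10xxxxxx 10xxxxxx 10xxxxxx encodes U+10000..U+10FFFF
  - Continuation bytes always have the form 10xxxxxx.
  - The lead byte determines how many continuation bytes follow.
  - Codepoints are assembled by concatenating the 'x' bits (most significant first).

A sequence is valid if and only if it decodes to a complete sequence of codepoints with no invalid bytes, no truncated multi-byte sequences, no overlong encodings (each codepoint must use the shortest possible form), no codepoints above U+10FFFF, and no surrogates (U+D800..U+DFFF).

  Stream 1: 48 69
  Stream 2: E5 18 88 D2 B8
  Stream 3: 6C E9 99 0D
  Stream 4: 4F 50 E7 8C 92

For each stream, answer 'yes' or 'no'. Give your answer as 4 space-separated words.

Stream 1: decodes cleanly. VALID
Stream 2: error at byte offset 1. INVALID
Stream 3: error at byte offset 3. INVALID
Stream 4: decodes cleanly. VALID

Answer: yes no no yes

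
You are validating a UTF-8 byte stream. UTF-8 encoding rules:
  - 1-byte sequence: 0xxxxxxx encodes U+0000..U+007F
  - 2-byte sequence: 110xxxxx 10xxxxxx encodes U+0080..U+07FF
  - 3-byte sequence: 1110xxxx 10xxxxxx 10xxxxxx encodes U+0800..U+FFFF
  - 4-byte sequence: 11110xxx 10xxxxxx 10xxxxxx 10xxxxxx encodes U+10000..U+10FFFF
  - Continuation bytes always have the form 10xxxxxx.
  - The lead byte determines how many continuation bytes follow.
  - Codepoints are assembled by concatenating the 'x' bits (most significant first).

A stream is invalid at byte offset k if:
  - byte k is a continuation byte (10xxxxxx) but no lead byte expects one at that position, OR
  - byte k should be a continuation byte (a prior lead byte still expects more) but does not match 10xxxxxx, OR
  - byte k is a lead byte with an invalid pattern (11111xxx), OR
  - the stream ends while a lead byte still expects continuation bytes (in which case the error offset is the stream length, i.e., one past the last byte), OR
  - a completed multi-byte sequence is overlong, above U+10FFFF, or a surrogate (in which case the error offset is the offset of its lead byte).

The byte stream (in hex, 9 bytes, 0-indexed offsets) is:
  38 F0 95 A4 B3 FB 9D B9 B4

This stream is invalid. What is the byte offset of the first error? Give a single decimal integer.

Answer: 5

Derivation:
Byte[0]=38: 1-byte ASCII. cp=U+0038
Byte[1]=F0: 4-byte lead, need 3 cont bytes. acc=0x0
Byte[2]=95: continuation. acc=(acc<<6)|0x15=0x15
Byte[3]=A4: continuation. acc=(acc<<6)|0x24=0x564
Byte[4]=B3: continuation. acc=(acc<<6)|0x33=0x15933
Completed: cp=U+15933 (starts at byte 1)
Byte[5]=FB: INVALID lead byte (not 0xxx/110x/1110/11110)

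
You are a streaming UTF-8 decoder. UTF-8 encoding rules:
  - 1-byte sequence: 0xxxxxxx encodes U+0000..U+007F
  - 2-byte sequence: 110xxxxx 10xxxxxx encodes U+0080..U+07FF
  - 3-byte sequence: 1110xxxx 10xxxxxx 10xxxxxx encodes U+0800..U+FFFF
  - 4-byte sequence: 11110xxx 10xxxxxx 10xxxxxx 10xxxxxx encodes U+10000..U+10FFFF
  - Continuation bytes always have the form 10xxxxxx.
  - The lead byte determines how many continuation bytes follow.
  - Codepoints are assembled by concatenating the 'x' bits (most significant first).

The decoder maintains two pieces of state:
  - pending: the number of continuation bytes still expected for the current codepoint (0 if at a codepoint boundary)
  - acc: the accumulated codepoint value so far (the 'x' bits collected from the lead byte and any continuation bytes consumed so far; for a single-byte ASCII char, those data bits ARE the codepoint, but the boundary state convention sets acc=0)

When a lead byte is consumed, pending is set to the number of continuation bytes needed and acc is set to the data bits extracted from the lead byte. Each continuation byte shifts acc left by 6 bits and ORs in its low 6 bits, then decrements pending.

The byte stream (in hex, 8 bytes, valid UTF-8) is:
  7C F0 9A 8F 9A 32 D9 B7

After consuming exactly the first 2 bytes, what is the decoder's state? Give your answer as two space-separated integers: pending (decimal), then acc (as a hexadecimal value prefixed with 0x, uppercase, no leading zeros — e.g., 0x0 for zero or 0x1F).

Byte[0]=7C: 1-byte. pending=0, acc=0x0
Byte[1]=F0: 4-byte lead. pending=3, acc=0x0

Answer: 3 0x0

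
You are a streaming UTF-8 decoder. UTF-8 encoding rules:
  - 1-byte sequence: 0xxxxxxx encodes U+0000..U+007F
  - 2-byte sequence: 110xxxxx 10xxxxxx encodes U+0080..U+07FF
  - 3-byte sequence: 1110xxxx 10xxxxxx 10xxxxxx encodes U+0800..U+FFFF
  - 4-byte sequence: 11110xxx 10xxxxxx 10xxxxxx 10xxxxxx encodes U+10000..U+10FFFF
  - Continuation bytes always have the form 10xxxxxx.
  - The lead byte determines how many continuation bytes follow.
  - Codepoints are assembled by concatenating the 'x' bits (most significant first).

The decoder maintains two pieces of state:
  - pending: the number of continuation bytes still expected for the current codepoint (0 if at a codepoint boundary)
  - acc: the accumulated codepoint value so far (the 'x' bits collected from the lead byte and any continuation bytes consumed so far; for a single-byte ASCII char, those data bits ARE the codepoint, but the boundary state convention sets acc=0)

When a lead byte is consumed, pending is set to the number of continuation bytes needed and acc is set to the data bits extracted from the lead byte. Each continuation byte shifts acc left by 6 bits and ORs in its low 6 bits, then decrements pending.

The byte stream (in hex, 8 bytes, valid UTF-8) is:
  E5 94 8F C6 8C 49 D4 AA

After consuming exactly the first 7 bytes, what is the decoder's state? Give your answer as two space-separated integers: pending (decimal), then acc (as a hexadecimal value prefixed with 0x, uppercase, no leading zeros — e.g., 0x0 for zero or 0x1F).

Byte[0]=E5: 3-byte lead. pending=2, acc=0x5
Byte[1]=94: continuation. acc=(acc<<6)|0x14=0x154, pending=1
Byte[2]=8F: continuation. acc=(acc<<6)|0x0F=0x550F, pending=0
Byte[3]=C6: 2-byte lead. pending=1, acc=0x6
Byte[4]=8C: continuation. acc=(acc<<6)|0x0C=0x18C, pending=0
Byte[5]=49: 1-byte. pending=0, acc=0x0
Byte[6]=D4: 2-byte lead. pending=1, acc=0x14

Answer: 1 0x14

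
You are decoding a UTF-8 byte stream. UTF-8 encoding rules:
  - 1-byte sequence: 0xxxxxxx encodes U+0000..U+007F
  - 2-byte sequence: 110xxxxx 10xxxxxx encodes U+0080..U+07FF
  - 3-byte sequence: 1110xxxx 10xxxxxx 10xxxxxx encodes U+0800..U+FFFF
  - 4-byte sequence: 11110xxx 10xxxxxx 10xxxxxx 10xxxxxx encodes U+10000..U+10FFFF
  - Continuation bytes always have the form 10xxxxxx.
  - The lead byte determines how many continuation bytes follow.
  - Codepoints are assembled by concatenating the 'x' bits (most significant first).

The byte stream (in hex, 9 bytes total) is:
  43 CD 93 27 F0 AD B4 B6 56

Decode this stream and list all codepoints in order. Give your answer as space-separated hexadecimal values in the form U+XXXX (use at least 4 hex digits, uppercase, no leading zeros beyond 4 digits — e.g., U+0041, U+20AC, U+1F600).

Answer: U+0043 U+0353 U+0027 U+2DD36 U+0056

Derivation:
Byte[0]=43: 1-byte ASCII. cp=U+0043
Byte[1]=CD: 2-byte lead, need 1 cont bytes. acc=0xD
Byte[2]=93: continuation. acc=(acc<<6)|0x13=0x353
Completed: cp=U+0353 (starts at byte 1)
Byte[3]=27: 1-byte ASCII. cp=U+0027
Byte[4]=F0: 4-byte lead, need 3 cont bytes. acc=0x0
Byte[5]=AD: continuation. acc=(acc<<6)|0x2D=0x2D
Byte[6]=B4: continuation. acc=(acc<<6)|0x34=0xB74
Byte[7]=B6: continuation. acc=(acc<<6)|0x36=0x2DD36
Completed: cp=U+2DD36 (starts at byte 4)
Byte[8]=56: 1-byte ASCII. cp=U+0056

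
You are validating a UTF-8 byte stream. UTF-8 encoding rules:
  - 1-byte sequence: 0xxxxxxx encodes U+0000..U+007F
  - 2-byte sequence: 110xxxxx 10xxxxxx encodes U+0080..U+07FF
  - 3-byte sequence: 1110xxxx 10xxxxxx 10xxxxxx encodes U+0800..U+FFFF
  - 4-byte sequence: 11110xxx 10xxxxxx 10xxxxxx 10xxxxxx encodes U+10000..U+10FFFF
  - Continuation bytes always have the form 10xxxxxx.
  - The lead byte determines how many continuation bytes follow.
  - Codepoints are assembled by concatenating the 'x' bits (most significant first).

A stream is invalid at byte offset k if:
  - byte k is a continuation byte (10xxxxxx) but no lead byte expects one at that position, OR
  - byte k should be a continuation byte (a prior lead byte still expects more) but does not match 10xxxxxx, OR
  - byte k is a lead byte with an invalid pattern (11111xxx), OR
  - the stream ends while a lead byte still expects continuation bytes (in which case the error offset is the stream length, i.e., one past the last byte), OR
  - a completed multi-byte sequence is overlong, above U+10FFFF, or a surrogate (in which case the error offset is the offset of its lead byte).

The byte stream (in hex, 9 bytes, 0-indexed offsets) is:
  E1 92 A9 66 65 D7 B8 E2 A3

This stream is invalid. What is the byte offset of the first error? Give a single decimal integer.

Answer: 9

Derivation:
Byte[0]=E1: 3-byte lead, need 2 cont bytes. acc=0x1
Byte[1]=92: continuation. acc=(acc<<6)|0x12=0x52
Byte[2]=A9: continuation. acc=(acc<<6)|0x29=0x14A9
Completed: cp=U+14A9 (starts at byte 0)
Byte[3]=66: 1-byte ASCII. cp=U+0066
Byte[4]=65: 1-byte ASCII. cp=U+0065
Byte[5]=D7: 2-byte lead, need 1 cont bytes. acc=0x17
Byte[6]=B8: continuation. acc=(acc<<6)|0x38=0x5F8
Completed: cp=U+05F8 (starts at byte 5)
Byte[7]=E2: 3-byte lead, need 2 cont bytes. acc=0x2
Byte[8]=A3: continuation. acc=(acc<<6)|0x23=0xA3
Byte[9]: stream ended, expected continuation. INVALID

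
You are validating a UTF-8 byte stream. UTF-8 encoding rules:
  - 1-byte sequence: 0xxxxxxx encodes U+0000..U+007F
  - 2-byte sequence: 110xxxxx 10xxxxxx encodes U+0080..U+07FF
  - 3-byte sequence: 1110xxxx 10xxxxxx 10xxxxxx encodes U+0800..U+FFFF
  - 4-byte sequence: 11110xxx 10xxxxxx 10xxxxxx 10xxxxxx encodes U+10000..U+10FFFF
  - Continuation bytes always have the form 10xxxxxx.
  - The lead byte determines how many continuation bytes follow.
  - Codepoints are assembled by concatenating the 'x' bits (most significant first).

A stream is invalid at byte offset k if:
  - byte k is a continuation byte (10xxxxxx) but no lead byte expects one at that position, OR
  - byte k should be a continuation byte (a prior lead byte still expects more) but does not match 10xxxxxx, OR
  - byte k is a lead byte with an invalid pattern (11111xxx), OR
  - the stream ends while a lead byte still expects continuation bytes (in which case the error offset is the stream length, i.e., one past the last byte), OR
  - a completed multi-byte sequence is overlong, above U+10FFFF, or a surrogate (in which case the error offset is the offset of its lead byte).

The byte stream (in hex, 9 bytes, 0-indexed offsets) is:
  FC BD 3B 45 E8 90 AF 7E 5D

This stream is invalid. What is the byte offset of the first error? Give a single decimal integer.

Answer: 0

Derivation:
Byte[0]=FC: INVALID lead byte (not 0xxx/110x/1110/11110)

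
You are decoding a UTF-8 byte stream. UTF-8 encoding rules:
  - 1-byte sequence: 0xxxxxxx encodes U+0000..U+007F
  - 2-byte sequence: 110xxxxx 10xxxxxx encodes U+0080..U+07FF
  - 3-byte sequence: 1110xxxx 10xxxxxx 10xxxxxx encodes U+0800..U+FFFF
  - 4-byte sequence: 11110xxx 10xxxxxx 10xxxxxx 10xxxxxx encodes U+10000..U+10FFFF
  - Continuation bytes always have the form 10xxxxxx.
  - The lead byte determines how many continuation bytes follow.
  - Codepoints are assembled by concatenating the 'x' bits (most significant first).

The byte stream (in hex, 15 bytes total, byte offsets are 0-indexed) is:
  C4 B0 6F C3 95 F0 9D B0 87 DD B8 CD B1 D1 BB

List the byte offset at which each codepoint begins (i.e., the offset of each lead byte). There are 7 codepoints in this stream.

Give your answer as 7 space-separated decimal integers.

Answer: 0 2 3 5 9 11 13

Derivation:
Byte[0]=C4: 2-byte lead, need 1 cont bytes. acc=0x4
Byte[1]=B0: continuation. acc=(acc<<6)|0x30=0x130
Completed: cp=U+0130 (starts at byte 0)
Byte[2]=6F: 1-byte ASCII. cp=U+006F
Byte[3]=C3: 2-byte lead, need 1 cont bytes. acc=0x3
Byte[4]=95: continuation. acc=(acc<<6)|0x15=0xD5
Completed: cp=U+00D5 (starts at byte 3)
Byte[5]=F0: 4-byte lead, need 3 cont bytes. acc=0x0
Byte[6]=9D: continuation. acc=(acc<<6)|0x1D=0x1D
Byte[7]=B0: continuation. acc=(acc<<6)|0x30=0x770
Byte[8]=87: continuation. acc=(acc<<6)|0x07=0x1DC07
Completed: cp=U+1DC07 (starts at byte 5)
Byte[9]=DD: 2-byte lead, need 1 cont bytes. acc=0x1D
Byte[10]=B8: continuation. acc=(acc<<6)|0x38=0x778
Completed: cp=U+0778 (starts at byte 9)
Byte[11]=CD: 2-byte lead, need 1 cont bytes. acc=0xD
Byte[12]=B1: continuation. acc=(acc<<6)|0x31=0x371
Completed: cp=U+0371 (starts at byte 11)
Byte[13]=D1: 2-byte lead, need 1 cont bytes. acc=0x11
Byte[14]=BB: continuation. acc=(acc<<6)|0x3B=0x47B
Completed: cp=U+047B (starts at byte 13)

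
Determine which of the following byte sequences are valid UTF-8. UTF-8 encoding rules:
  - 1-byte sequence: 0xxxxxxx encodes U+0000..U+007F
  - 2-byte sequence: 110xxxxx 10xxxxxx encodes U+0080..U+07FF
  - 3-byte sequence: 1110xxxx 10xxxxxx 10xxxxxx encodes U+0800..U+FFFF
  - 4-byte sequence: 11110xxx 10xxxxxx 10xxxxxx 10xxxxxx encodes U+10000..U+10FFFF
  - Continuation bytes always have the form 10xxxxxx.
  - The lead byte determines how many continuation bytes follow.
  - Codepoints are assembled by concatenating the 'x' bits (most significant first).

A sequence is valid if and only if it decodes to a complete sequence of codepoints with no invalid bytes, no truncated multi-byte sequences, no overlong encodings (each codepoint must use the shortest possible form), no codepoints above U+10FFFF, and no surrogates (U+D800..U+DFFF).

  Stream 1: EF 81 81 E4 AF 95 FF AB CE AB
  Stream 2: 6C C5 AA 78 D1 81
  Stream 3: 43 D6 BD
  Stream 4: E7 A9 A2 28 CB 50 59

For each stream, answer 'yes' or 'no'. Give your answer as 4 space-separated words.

Stream 1: error at byte offset 6. INVALID
Stream 2: decodes cleanly. VALID
Stream 3: decodes cleanly. VALID
Stream 4: error at byte offset 5. INVALID

Answer: no yes yes no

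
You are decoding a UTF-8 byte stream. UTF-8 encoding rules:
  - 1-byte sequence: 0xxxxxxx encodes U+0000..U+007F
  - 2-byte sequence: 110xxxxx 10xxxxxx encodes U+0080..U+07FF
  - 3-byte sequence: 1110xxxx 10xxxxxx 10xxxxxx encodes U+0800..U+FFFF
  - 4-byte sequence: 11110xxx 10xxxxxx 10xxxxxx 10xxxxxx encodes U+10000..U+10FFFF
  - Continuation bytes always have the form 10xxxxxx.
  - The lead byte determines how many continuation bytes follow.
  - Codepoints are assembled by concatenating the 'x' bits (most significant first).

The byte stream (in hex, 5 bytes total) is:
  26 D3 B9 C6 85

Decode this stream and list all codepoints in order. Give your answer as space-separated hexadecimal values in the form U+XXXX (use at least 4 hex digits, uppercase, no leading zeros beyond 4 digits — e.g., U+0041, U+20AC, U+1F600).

Byte[0]=26: 1-byte ASCII. cp=U+0026
Byte[1]=D3: 2-byte lead, need 1 cont bytes. acc=0x13
Byte[2]=B9: continuation. acc=(acc<<6)|0x39=0x4F9
Completed: cp=U+04F9 (starts at byte 1)
Byte[3]=C6: 2-byte lead, need 1 cont bytes. acc=0x6
Byte[4]=85: continuation. acc=(acc<<6)|0x05=0x185
Completed: cp=U+0185 (starts at byte 3)

Answer: U+0026 U+04F9 U+0185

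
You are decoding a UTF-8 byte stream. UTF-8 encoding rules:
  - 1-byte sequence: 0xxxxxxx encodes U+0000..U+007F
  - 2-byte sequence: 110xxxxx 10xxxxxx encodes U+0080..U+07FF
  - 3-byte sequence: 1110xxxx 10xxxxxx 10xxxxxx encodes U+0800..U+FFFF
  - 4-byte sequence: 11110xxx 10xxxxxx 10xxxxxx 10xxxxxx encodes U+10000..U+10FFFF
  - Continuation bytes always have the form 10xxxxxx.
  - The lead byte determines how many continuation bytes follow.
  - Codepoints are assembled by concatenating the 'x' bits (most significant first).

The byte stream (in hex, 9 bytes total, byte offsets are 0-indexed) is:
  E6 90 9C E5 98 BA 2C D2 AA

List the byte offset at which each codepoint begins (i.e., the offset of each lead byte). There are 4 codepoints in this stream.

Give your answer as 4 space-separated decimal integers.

Byte[0]=E6: 3-byte lead, need 2 cont bytes. acc=0x6
Byte[1]=90: continuation. acc=(acc<<6)|0x10=0x190
Byte[2]=9C: continuation. acc=(acc<<6)|0x1C=0x641C
Completed: cp=U+641C (starts at byte 0)
Byte[3]=E5: 3-byte lead, need 2 cont bytes. acc=0x5
Byte[4]=98: continuation. acc=(acc<<6)|0x18=0x158
Byte[5]=BA: continuation. acc=(acc<<6)|0x3A=0x563A
Completed: cp=U+563A (starts at byte 3)
Byte[6]=2C: 1-byte ASCII. cp=U+002C
Byte[7]=D2: 2-byte lead, need 1 cont bytes. acc=0x12
Byte[8]=AA: continuation. acc=(acc<<6)|0x2A=0x4AA
Completed: cp=U+04AA (starts at byte 7)

Answer: 0 3 6 7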